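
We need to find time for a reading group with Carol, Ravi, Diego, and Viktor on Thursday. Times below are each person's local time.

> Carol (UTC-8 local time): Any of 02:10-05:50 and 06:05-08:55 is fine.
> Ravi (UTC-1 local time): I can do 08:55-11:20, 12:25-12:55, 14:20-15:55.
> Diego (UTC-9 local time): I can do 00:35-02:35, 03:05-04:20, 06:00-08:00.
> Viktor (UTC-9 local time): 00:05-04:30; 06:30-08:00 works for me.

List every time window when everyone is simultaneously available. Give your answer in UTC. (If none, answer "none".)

10:10-11:35, 12:05-12:20, 15:30-16:55

Carol in UTC: 10:10-13:50, 14:05-16:55 (add 8h to convert from UTC-8).
Ravi in UTC: 09:55-12:20, 13:25-13:55, 15:20-16:55 (add 1h to convert from UTC-1).
Diego in UTC: 09:35-11:35, 12:05-13:20, 15:00-17:00 (add 9h to convert from UTC-9).
Viktor in UTC: 09:05-13:30, 15:30-17:00 (add 9h to convert from UTC-9).
Carol ∩ Ravi: 10:10-12:20, 13:25-13:50, 15:20-16:55.
Carol ∩ Ravi ∩ Diego: 10:10-11:35, 12:05-12:20, 15:20-16:55.
Carol ∩ Ravi ∩ Diego ∩ Viktor: 10:10-11:35, 12:05-12:20, 15:30-16:55.
So the common availability across everyone is 10:10-11:35, 12:05-12:20, 15:30-16:55.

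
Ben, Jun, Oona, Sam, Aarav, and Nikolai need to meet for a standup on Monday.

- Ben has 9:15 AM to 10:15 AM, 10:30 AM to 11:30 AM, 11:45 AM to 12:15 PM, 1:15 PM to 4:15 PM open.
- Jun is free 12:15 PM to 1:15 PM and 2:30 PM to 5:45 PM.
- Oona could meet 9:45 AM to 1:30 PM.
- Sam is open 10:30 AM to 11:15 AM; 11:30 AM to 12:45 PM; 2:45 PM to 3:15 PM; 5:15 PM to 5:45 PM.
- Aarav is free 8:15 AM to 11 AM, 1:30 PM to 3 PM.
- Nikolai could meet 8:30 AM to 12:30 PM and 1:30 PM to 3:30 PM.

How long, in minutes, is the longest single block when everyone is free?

Ben ∩ Jun: 14:30-16:15.
Ben ∩ Jun ∩ Oona: ∅.
Ben ∩ Jun ∩ Oona ∩ Sam: ∅.
Ben ∩ Jun ∩ Oona ∩ Sam ∩ Aarav: ∅.
Ben ∩ Jun ∩ Oona ∩ Sam ∩ Aarav ∩ Nikolai: ∅.
There is no time when everyone is free.
No common window exists, so the longest block is 0 minutes.

0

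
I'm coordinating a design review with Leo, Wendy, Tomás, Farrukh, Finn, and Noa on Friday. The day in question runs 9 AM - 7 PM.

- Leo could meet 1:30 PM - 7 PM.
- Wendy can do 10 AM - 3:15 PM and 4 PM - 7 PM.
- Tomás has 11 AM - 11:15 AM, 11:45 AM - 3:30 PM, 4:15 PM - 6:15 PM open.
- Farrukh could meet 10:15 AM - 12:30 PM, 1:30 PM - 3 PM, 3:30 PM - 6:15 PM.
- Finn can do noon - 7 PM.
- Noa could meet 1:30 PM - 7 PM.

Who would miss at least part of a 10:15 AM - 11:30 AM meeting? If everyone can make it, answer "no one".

Finn, Leo, Noa, Tomás

Leo: not fully free for 10:15-11:30. Wendy: free for 10:15-11:30. Tomás: not fully free for 10:15-11:30. Farrukh: free for 10:15-11:30. Finn: not fully free for 10:15-11:30. Noa: not fully free for 10:15-11:30.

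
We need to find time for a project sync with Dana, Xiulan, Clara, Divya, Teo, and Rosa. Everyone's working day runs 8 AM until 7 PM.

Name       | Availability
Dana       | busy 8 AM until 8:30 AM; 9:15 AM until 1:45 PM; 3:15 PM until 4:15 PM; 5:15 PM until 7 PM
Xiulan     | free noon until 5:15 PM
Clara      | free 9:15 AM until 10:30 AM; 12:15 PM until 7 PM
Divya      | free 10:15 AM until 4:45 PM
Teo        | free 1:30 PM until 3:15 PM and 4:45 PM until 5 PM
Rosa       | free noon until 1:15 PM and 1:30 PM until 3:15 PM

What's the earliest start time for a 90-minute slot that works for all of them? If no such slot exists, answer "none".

13:45

Dana free: 08:30-09:15, 13:45-15:15, 16:15-17:15 (invert busy blocks within the working day).
Xiulan free: 12:00-17:15.
Clara free: 09:15-10:30, 12:15-19:00.
Divya free: 10:15-16:45.
Teo free: 13:30-15:15, 16:45-17:00.
Rosa free: 12:00-13:15, 13:30-15:15.
Dana ∩ Xiulan: 13:45-15:15, 16:15-17:15.
Dana ∩ Xiulan ∩ Clara: 13:45-15:15, 16:15-17:15.
Dana ∩ Xiulan ∩ Clara ∩ Divya: 13:45-15:15, 16:15-16:45.
Dana ∩ Xiulan ∩ Clara ∩ Divya ∩ Teo: 13:45-15:15.
Dana ∩ Xiulan ∩ Clara ∩ Divya ∩ Teo ∩ Rosa: 13:45-15:15.
The first common window of at least 90 minutes is 13:45-15:15, so the earliest start is 13:45.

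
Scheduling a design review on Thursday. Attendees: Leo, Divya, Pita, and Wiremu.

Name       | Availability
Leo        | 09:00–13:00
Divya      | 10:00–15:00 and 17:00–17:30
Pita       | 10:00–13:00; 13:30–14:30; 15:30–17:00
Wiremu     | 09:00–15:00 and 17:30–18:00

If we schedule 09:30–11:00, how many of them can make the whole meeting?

2

Leo and Wiremu can make the full 09:30-11:00 slot — that's 2.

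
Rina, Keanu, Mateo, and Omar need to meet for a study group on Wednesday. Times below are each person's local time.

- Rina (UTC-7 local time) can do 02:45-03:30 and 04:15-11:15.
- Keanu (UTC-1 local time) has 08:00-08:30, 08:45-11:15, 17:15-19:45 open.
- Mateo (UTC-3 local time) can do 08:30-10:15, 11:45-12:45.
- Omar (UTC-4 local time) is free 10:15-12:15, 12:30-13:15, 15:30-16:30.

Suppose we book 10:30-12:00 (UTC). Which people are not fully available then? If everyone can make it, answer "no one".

Rina in UTC: 09:45-10:30, 11:15-18:15 (add 7h to convert from UTC-7).
Keanu in UTC: 09:00-09:30, 09:45-12:15, 18:15-20:45 (add 1h to convert from UTC-1).
Mateo in UTC: 11:30-13:15, 14:45-15:45 (add 3h to convert from UTC-3).
Omar in UTC: 14:15-16:15, 16:30-17:15, 19:30-20:30 (add 4h to convert from UTC-4).
Rina: not fully free for 10:30-12:00. Keanu: free for 10:30-12:00. Mateo: not fully free for 10:30-12:00. Omar: not fully free for 10:30-12:00.

Mateo, Omar, Rina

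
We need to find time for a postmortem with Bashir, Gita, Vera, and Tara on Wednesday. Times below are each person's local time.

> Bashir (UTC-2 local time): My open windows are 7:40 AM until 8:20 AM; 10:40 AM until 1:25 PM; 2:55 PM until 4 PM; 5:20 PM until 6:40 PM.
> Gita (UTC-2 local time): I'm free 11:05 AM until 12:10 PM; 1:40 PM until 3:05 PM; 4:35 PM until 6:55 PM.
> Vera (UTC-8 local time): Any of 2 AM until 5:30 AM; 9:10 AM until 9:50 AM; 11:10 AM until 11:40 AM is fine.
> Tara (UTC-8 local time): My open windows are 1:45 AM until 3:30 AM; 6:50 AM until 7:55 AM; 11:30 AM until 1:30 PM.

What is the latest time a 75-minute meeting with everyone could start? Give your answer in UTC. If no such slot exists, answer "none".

Bashir in UTC: 09:40-10:20, 12:40-15:25, 16:55-18:00, 19:20-20:40 (add 2h to convert from UTC-2).
Gita in UTC: 13:05-14:10, 15:40-17:05, 18:35-20:55 (add 2h to convert from UTC-2).
Vera in UTC: 10:00-13:30, 17:10-17:50, 19:10-19:40 (add 8h to convert from UTC-8).
Tara in UTC: 09:45-11:30, 14:50-15:55, 19:30-21:30 (add 8h to convert from UTC-8).
Bashir ∩ Gita: 13:05-14:10, 16:55-17:05, 19:20-20:40.
Bashir ∩ Gita ∩ Vera: 13:05-13:30, 19:20-19:40.
Bashir ∩ Gita ∩ Vera ∩ Tara: 19:30-19:40.
No common window is at least 75 minutes long.

none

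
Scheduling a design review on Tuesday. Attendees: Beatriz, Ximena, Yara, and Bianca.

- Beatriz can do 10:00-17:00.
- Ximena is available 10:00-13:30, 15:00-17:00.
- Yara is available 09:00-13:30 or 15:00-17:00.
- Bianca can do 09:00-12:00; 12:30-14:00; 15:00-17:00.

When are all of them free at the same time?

Beatriz ∩ Ximena: 10:00-13:30, 15:00-17:00.
Beatriz ∩ Ximena ∩ Yara: 10:00-13:30, 15:00-17:00.
Beatriz ∩ Ximena ∩ Yara ∩ Bianca: 10:00-12:00, 12:30-13:30, 15:00-17:00.

10:00-12:00, 12:30-13:30, 15:00-17:00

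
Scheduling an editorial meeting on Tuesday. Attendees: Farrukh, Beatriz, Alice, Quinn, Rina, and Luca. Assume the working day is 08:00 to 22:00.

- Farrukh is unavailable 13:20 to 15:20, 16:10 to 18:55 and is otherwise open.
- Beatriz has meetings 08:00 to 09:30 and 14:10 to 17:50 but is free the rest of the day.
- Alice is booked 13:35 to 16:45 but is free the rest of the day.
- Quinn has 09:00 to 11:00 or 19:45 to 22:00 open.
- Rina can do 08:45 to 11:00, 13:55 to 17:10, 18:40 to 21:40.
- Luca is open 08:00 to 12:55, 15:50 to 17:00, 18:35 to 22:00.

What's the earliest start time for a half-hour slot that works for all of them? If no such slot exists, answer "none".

Farrukh free: 08:00-13:20, 15:20-16:10, 18:55-22:00 (invert busy blocks within the working day).
Beatriz free: 09:30-14:10, 17:50-22:00 (invert busy blocks within the working day).
Alice free: 08:00-13:35, 16:45-22:00 (invert busy blocks within the working day).
Quinn free: 09:00-11:00, 19:45-22:00.
Rina free: 08:45-11:00, 13:55-17:10, 18:40-21:40.
Luca free: 08:00-12:55, 15:50-17:00, 18:35-22:00.
Farrukh ∩ Beatriz: 09:30-13:20, 18:55-22:00.
Farrukh ∩ Beatriz ∩ Alice: 09:30-13:20, 18:55-22:00.
Farrukh ∩ Beatriz ∩ Alice ∩ Quinn: 09:30-11:00, 19:45-22:00.
Farrukh ∩ Beatriz ∩ Alice ∩ Quinn ∩ Rina: 09:30-11:00, 19:45-21:40.
Farrukh ∩ Beatriz ∩ Alice ∩ Quinn ∩ Rina ∩ Luca: 09:30-11:00, 19:45-21:40.
The first common window of at least 30 minutes is 09:30-11:00, so the earliest start is 09:30.

09:30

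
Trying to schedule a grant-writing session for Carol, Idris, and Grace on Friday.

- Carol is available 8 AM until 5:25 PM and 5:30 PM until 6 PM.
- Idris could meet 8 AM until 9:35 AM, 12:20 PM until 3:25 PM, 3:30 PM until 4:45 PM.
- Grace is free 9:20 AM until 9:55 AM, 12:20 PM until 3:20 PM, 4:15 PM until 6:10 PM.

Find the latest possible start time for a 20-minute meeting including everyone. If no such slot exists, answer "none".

Carol ∩ Idris: 08:00-09:35, 12:20-15:25, 15:30-16:45.
Carol ∩ Idris ∩ Grace: 09:20-09:35, 12:20-15:20, 16:15-16:45.
Those are the intersection windows.
The last common window of at least 20 minutes is 16:15-16:45; a 20-minute meeting can start as late as 16:25 and still end by 16:45.

16:25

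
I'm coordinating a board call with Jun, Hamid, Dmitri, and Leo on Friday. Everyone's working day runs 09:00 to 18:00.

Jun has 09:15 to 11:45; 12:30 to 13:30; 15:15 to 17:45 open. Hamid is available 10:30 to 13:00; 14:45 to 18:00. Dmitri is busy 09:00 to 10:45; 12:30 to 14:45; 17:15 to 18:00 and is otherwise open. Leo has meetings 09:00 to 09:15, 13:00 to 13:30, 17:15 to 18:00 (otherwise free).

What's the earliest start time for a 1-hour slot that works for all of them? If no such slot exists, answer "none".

10:45

Jun free: 09:15-11:45, 12:30-13:30, 15:15-17:45.
Hamid free: 10:30-13:00, 14:45-18:00.
Dmitri free: 10:45-12:30, 14:45-17:15 (invert busy blocks within the working day).
Leo free: 09:15-13:00, 13:30-17:15 (invert busy blocks within the working day).
Jun ∩ Hamid: 10:30-11:45, 12:30-13:00, 15:15-17:45.
Jun ∩ Hamid ∩ Dmitri: 10:45-11:45, 15:15-17:15.
Jun ∩ Hamid ∩ Dmitri ∩ Leo: 10:45-11:45, 15:15-17:15.
Those are the intersection windows.
The first common window of at least 60 minutes is 10:45-11:45, so the earliest start is 10:45.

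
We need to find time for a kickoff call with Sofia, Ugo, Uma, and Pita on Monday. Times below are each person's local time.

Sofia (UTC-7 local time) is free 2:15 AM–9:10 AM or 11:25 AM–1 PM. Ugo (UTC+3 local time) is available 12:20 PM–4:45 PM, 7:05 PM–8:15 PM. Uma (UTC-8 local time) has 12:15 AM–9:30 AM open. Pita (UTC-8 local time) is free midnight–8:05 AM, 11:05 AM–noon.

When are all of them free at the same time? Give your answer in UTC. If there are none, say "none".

09:20-13:45

Sofia in UTC: 09:15-16:10, 18:25-20:00 (add 7h to convert from UTC-7).
Ugo in UTC: 09:20-13:45, 16:05-17:15 (subtract 3h to convert from UTC+3).
Uma in UTC: 08:15-17:30 (add 8h to convert from UTC-8).
Pita in UTC: 08:00-16:05, 19:05-20:00 (add 8h to convert from UTC-8).
Sofia ∩ Ugo: 09:20-13:45, 16:05-16:10.
Sofia ∩ Ugo ∩ Uma: 09:20-13:45, 16:05-16:10.
Sofia ∩ Ugo ∩ Uma ∩ Pita: 09:20-13:45.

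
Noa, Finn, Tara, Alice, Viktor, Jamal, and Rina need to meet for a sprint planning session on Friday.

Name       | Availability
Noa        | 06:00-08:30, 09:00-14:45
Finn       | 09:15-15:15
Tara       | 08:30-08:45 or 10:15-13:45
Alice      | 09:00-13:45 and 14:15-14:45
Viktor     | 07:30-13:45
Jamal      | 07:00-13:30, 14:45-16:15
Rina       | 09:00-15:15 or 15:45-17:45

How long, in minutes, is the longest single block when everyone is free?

Noa ∩ Finn: 09:15-14:45.
Noa ∩ Finn ∩ Tara: 10:15-13:45.
Noa ∩ Finn ∩ Tara ∩ Alice: 10:15-13:45.
Noa ∩ Finn ∩ Tara ∩ Alice ∩ Viktor: 10:15-13:45.
Noa ∩ Finn ∩ Tara ∩ Alice ∩ Viktor ∩ Jamal: 10:15-13:30.
Noa ∩ Finn ∩ Tara ∩ Alice ∩ Viktor ∩ Jamal ∩ Rina: 10:15-13:30.
The longest is 10:15-13:30 at 195 minutes.

195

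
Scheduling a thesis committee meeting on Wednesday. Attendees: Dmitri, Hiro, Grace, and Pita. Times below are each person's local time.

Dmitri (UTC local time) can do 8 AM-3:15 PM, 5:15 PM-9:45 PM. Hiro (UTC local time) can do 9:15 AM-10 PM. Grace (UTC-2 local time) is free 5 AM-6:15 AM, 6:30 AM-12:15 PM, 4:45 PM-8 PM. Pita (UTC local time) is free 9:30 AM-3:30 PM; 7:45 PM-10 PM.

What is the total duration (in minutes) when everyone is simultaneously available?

Dmitri in UTC: 08:00-15:15, 17:15-21:45.
Hiro in UTC: 09:15-22:00.
Grace in UTC: 07:00-08:15, 08:30-14:15, 18:45-22:00 (add 2h to convert from UTC-2).
Pita in UTC: 09:30-15:30, 19:45-22:00.
Dmitri ∩ Hiro: 09:15-15:15, 17:15-21:45.
Dmitri ∩ Hiro ∩ Grace: 09:15-14:15, 18:45-21:45.
Dmitri ∩ Hiro ∩ Grace ∩ Pita: 09:30-14:15, 19:45-21:45.
Those are the intersection windows.
Summing the common windows: 285 + 120 = 405 minutes.

405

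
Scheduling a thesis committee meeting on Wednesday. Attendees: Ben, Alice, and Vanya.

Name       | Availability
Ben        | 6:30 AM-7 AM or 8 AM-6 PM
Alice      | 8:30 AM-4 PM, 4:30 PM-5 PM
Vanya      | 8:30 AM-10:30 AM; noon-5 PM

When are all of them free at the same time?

08:30-10:30, 12:00-16:00, 16:30-17:00

Ben ∩ Alice: 08:30-16:00, 16:30-17:00.
Ben ∩ Alice ∩ Vanya: 08:30-10:30, 12:00-16:00, 16:30-17:00.
Those are the intersection windows.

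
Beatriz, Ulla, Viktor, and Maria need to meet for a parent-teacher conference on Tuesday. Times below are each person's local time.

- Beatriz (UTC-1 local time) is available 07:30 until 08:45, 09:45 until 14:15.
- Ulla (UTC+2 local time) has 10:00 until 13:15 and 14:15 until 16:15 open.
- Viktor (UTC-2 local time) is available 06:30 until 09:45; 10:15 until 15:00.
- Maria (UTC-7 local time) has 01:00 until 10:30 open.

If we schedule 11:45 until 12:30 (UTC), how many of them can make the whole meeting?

Beatriz in UTC: 08:30-09:45, 10:45-15:15 (add 1h to convert from UTC-1).
Ulla in UTC: 08:00-11:15, 12:15-14:15 (subtract 2h to convert from UTC+2).
Viktor in UTC: 08:30-11:45, 12:15-17:00 (add 2h to convert from UTC-2).
Maria in UTC: 08:00-17:30 (add 7h to convert from UTC-7).
Beatriz and Maria can make the full 11:45-12:30 slot — that's 2.

2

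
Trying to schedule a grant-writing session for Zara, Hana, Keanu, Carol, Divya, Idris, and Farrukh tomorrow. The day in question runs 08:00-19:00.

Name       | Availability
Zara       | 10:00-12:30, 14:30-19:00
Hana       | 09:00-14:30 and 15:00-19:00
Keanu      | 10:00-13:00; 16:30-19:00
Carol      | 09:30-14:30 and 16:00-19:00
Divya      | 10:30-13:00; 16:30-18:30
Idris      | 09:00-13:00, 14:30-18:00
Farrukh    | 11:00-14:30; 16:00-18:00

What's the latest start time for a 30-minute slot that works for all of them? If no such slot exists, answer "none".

Zara ∩ Hana: 10:00-12:30, 15:00-19:00.
Zara ∩ Hana ∩ Keanu: 10:00-12:30, 16:30-19:00.
Zara ∩ Hana ∩ Keanu ∩ Carol: 10:00-12:30, 16:30-19:00.
Zara ∩ Hana ∩ Keanu ∩ Carol ∩ Divya: 10:30-12:30, 16:30-18:30.
Zara ∩ Hana ∩ Keanu ∩ Carol ∩ Divya ∩ Idris: 10:30-12:30, 16:30-18:00.
Zara ∩ Hana ∩ Keanu ∩ Carol ∩ Divya ∩ Idris ∩ Farrukh: 11:00-12:30, 16:30-18:00.
The last common window of at least 30 minutes is 16:30-18:00; a 30-minute meeting can start as late as 17:30 and still end by 18:00.

17:30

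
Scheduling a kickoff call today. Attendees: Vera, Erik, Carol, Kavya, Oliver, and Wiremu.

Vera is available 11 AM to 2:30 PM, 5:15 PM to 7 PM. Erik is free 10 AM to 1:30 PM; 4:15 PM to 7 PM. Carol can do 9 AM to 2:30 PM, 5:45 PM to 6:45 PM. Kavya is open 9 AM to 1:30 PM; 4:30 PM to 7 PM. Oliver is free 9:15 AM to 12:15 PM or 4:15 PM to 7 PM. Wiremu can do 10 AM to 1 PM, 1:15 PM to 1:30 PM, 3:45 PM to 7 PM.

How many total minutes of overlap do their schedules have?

Vera ∩ Erik: 11:00-13:30, 17:15-19:00.
Vera ∩ Erik ∩ Carol: 11:00-13:30, 17:45-18:45.
Vera ∩ Erik ∩ Carol ∩ Kavya: 11:00-13:30, 17:45-18:45.
Vera ∩ Erik ∩ Carol ∩ Kavya ∩ Oliver: 11:00-12:15, 17:45-18:45.
Vera ∩ Erik ∩ Carol ∩ Kavya ∩ Oliver ∩ Wiremu: 11:00-12:15, 17:45-18:45.
So the common availability across everyone is 11:00-12:15, 17:45-18:45.
Summing the common windows: 75 + 60 = 135 minutes.

135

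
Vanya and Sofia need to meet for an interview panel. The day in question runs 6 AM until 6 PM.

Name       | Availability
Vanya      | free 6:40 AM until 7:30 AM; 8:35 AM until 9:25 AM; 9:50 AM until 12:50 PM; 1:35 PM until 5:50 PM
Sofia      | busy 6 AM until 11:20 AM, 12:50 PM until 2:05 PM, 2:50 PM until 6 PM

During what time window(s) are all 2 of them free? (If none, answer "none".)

11:20-12:50, 14:05-14:50

Vanya free: 06:40-07:30, 08:35-09:25, 09:50-12:50, 13:35-17:50.
Sofia free: 11:20-12:50, 14:05-14:50 (invert busy blocks within the working day).
Vanya ∩ Sofia: 11:20-12:50, 14:05-14:50.
Those are the intersection windows.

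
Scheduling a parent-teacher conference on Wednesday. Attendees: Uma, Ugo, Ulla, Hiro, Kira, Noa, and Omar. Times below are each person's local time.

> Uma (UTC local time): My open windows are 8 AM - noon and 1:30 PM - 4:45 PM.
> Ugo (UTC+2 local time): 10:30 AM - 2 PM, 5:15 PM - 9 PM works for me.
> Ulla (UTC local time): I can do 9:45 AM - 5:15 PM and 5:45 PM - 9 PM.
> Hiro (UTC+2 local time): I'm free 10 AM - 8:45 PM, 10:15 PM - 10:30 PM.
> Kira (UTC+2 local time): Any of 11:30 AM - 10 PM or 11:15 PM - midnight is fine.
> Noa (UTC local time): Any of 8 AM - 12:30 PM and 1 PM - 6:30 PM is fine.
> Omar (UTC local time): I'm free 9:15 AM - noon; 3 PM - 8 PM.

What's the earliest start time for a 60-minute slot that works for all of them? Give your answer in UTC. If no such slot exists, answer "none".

09:45

Uma in UTC: 08:00-12:00, 13:30-16:45.
Ugo in UTC: 08:30-12:00, 15:15-19:00 (subtract 2h to convert from UTC+2).
Ulla in UTC: 09:45-17:15, 17:45-21:00.
Hiro in UTC: 08:00-18:45, 20:15-20:30 (subtract 2h to convert from UTC+2).
Kira in UTC: 09:30-20:00, 21:15-22:00 (subtract 2h to convert from UTC+2).
Noa in UTC: 08:00-12:30, 13:00-18:30.
Omar in UTC: 09:15-12:00, 15:00-20:00.
Uma ∩ Ugo: 08:30-12:00, 15:15-16:45.
Uma ∩ Ugo ∩ Ulla: 09:45-12:00, 15:15-16:45.
Uma ∩ Ugo ∩ Ulla ∩ Hiro: 09:45-12:00, 15:15-16:45.
Uma ∩ Ugo ∩ Ulla ∩ Hiro ∩ Kira: 09:45-12:00, 15:15-16:45.
Uma ∩ Ugo ∩ Ulla ∩ Hiro ∩ Kira ∩ Noa: 09:45-12:00, 15:15-16:45.
Uma ∩ Ugo ∩ Ulla ∩ Hiro ∩ Kira ∩ Noa ∩ Omar: 09:45-12:00, 15:15-16:45.
The first common window of at least 60 minutes is 09:45-12:00, so the earliest start is 09:45.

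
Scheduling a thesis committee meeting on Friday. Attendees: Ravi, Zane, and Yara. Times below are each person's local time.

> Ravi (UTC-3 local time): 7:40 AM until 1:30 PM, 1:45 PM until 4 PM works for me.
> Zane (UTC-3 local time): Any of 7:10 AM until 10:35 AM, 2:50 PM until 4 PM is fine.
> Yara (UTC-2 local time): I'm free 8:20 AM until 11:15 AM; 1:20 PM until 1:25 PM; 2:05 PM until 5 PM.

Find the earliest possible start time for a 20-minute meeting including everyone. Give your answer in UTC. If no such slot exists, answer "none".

Ravi in UTC: 10:40-16:30, 16:45-19:00 (add 3h to convert from UTC-3).
Zane in UTC: 10:10-13:35, 17:50-19:00 (add 3h to convert from UTC-3).
Yara in UTC: 10:20-13:15, 15:20-15:25, 16:05-19:00 (add 2h to convert from UTC-2).
Ravi ∩ Zane: 10:40-13:35, 17:50-19:00.
Ravi ∩ Zane ∩ Yara: 10:40-13:15, 17:50-19:00.
The first common window of at least 20 minutes is 10:40-13:15, so the earliest start is 10:40.

10:40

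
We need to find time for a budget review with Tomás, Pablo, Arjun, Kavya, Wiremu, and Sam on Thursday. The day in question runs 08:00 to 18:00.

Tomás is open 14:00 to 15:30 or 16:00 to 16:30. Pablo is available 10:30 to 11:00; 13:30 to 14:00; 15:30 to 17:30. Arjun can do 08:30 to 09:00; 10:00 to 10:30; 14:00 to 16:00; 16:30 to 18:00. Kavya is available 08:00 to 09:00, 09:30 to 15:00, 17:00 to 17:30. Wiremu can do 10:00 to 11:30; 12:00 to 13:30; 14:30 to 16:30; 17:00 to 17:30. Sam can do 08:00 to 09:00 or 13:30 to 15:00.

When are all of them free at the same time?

none

Tomás ∩ Pablo: 16:00-16:30.
Tomás ∩ Pablo ∩ Arjun: ∅.
Tomás ∩ Pablo ∩ Arjun ∩ Kavya: ∅.
Tomás ∩ Pablo ∩ Arjun ∩ Kavya ∩ Wiremu: ∅.
Tomás ∩ Pablo ∩ Arjun ∩ Kavya ∩ Wiremu ∩ Sam: ∅.
There is no time when everyone is free.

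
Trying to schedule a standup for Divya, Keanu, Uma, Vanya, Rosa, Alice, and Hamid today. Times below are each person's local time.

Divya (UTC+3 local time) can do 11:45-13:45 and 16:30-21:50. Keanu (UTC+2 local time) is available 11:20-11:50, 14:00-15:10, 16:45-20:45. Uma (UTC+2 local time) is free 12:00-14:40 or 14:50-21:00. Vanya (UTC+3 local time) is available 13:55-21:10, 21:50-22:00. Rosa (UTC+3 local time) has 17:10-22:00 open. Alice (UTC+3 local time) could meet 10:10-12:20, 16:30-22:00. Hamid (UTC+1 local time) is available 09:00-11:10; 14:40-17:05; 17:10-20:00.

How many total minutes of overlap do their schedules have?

200

Divya in UTC: 08:45-10:45, 13:30-18:50 (subtract 3h to convert from UTC+3).
Keanu in UTC: 09:20-09:50, 12:00-13:10, 14:45-18:45 (subtract 2h to convert from UTC+2).
Uma in UTC: 10:00-12:40, 12:50-19:00 (subtract 2h to convert from UTC+2).
Vanya in UTC: 10:55-18:10, 18:50-19:00 (subtract 3h to convert from UTC+3).
Rosa in UTC: 14:10-19:00 (subtract 3h to convert from UTC+3).
Alice in UTC: 07:10-09:20, 13:30-19:00 (subtract 3h to convert from UTC+3).
Hamid in UTC: 08:00-10:10, 13:40-16:05, 16:10-19:00 (subtract 1h to convert from UTC+1).
Divya ∩ Keanu: 09:20-09:50, 14:45-18:45.
Divya ∩ Keanu ∩ Uma: 14:45-18:45.
Divya ∩ Keanu ∩ Uma ∩ Vanya: 14:45-18:10.
Divya ∩ Keanu ∩ Uma ∩ Vanya ∩ Rosa: 14:45-18:10.
Divya ∩ Keanu ∩ Uma ∩ Vanya ∩ Rosa ∩ Alice: 14:45-18:10.
Divya ∩ Keanu ∩ Uma ∩ Vanya ∩ Rosa ∩ Alice ∩ Hamid: 14:45-16:05, 16:10-18:10.
So the common availability across everyone is 14:45-16:05, 16:10-18:10.
Summing the common windows: 80 + 120 = 200 minutes.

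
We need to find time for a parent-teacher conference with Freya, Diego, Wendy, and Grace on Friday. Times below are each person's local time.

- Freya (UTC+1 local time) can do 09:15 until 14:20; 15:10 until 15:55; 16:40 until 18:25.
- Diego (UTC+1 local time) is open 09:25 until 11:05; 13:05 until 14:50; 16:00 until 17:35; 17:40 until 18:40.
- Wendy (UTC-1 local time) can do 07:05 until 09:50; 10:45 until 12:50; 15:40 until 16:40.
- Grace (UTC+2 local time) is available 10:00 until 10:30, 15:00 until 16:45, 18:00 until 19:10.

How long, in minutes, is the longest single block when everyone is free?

Freya in UTC: 08:15-13:20, 14:10-14:55, 15:40-17:25 (subtract 1h to convert from UTC+1).
Diego in UTC: 08:25-10:05, 12:05-13:50, 15:00-16:35, 16:40-17:40 (subtract 1h to convert from UTC+1).
Wendy in UTC: 08:05-10:50, 11:45-13:50, 16:40-17:40 (add 1h to convert from UTC-1).
Grace in UTC: 08:00-08:30, 13:00-14:45, 16:00-17:10 (subtract 2h to convert from UTC+2).
Freya ∩ Diego: 08:25-10:05, 12:05-13:20, 15:40-16:35, 16:40-17:25.
Freya ∩ Diego ∩ Wendy: 08:25-10:05, 12:05-13:20, 16:40-17:25.
Freya ∩ Diego ∩ Wendy ∩ Grace: 08:25-08:30, 13:00-13:20, 16:40-17:10.
So the common availability across everyone is 08:25-08:30, 13:00-13:20, 16:40-17:10.
The longest is 16:40-17:10 at 30 minutes.

30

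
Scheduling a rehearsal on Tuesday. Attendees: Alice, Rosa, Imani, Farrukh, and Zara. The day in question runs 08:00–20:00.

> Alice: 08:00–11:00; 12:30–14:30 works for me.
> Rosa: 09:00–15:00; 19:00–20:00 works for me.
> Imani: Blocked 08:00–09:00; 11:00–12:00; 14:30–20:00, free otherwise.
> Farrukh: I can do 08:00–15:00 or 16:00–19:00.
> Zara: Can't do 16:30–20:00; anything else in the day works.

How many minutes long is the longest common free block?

120

Alice free: 08:00-11:00, 12:30-14:30.
Rosa free: 09:00-15:00, 19:00-20:00.
Imani free: 09:00-11:00, 12:00-14:30 (invert busy blocks within the working day).
Farrukh free: 08:00-15:00, 16:00-19:00.
Zara free: 08:00-16:30 (invert busy blocks within the working day).
Alice ∩ Rosa: 09:00-11:00, 12:30-14:30.
Alice ∩ Rosa ∩ Imani: 09:00-11:00, 12:30-14:30.
Alice ∩ Rosa ∩ Imani ∩ Farrukh: 09:00-11:00, 12:30-14:30.
Alice ∩ Rosa ∩ Imani ∩ Farrukh ∩ Zara: 09:00-11:00, 12:30-14:30.
Those are the intersection windows.
The longest is 09:00-11:00 at 120 minutes.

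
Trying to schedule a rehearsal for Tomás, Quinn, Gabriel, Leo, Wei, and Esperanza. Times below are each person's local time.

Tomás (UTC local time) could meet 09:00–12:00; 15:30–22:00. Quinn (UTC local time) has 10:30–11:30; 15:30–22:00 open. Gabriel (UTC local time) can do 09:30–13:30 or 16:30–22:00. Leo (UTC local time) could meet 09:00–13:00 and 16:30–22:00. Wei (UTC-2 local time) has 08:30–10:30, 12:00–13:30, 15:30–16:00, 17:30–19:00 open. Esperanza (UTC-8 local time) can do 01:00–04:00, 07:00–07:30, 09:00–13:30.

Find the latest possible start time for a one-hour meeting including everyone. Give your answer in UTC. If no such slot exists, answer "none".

20:00

Tomás in UTC: 09:00-12:00, 15:30-22:00.
Quinn in UTC: 10:30-11:30, 15:30-22:00.
Gabriel in UTC: 09:30-13:30, 16:30-22:00.
Leo in UTC: 09:00-13:00, 16:30-22:00.
Wei in UTC: 10:30-12:30, 14:00-15:30, 17:30-18:00, 19:30-21:00 (add 2h to convert from UTC-2).
Esperanza in UTC: 09:00-12:00, 15:00-15:30, 17:00-21:30 (add 8h to convert from UTC-8).
Tomás ∩ Quinn: 10:30-11:30, 15:30-22:00.
Tomás ∩ Quinn ∩ Gabriel: 10:30-11:30, 16:30-22:00.
Tomás ∩ Quinn ∩ Gabriel ∩ Leo: 10:30-11:30, 16:30-22:00.
Tomás ∩ Quinn ∩ Gabriel ∩ Leo ∩ Wei: 10:30-11:30, 17:30-18:00, 19:30-21:00.
Tomás ∩ Quinn ∩ Gabriel ∩ Leo ∩ Wei ∩ Esperanza: 10:30-11:30, 17:30-18:00, 19:30-21:00.
So the common availability across everyone is 10:30-11:30, 17:30-18:00, 19:30-21:00.
The last common window of at least 60 minutes is 19:30-21:00; a 60-minute meeting can start as late as 20:00 and still end by 21:00.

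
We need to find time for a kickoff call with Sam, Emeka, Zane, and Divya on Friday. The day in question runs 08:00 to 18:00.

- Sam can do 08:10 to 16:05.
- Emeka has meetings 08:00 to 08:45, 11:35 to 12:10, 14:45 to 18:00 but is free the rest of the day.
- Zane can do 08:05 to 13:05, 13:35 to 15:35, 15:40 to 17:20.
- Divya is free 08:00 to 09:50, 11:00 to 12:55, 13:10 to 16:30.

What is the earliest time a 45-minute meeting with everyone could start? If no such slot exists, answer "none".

Sam free: 08:10-16:05.
Emeka free: 08:45-11:35, 12:10-14:45 (invert busy blocks within the working day).
Zane free: 08:05-13:05, 13:35-15:35, 15:40-17:20.
Divya free: 08:00-09:50, 11:00-12:55, 13:10-16:30.
Sam ∩ Emeka: 08:45-11:35, 12:10-14:45.
Sam ∩ Emeka ∩ Zane: 08:45-11:35, 12:10-13:05, 13:35-14:45.
Sam ∩ Emeka ∩ Zane ∩ Divya: 08:45-09:50, 11:00-11:35, 12:10-12:55, 13:35-14:45.
The first common window of at least 45 minutes is 08:45-09:50, so the earliest start is 08:45.

08:45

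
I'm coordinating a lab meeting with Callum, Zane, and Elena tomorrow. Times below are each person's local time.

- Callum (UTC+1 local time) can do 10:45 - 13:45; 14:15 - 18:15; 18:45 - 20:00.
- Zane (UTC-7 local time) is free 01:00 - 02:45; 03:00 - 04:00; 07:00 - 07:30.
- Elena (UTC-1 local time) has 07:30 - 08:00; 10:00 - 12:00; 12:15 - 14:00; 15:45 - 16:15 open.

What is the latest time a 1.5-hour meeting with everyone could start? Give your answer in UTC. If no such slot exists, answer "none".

none

Callum in UTC: 09:45-12:45, 13:15-17:15, 17:45-19:00 (subtract 1h to convert from UTC+1).
Zane in UTC: 08:00-09:45, 10:00-11:00, 14:00-14:30 (add 7h to convert from UTC-7).
Elena in UTC: 08:30-09:00, 11:00-13:00, 13:15-15:00, 16:45-17:15 (add 1h to convert from UTC-1).
Callum ∩ Zane: 10:00-11:00, 14:00-14:30.
Callum ∩ Zane ∩ Elena: 14:00-14:30.
Those are the intersection windows.
No common window is at least 90 minutes long.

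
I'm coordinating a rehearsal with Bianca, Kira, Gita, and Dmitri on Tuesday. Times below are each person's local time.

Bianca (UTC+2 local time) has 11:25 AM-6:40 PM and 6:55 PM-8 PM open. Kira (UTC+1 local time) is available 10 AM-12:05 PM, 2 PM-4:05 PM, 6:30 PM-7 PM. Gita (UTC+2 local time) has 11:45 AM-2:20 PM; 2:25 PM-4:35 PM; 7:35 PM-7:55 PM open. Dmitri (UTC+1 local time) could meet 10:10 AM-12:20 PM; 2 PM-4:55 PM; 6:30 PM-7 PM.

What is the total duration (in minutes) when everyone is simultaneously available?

Bianca in UTC: 09:25-16:40, 16:55-18:00 (subtract 2h to convert from UTC+2).
Kira in UTC: 09:00-11:05, 13:00-15:05, 17:30-18:00 (subtract 1h to convert from UTC+1).
Gita in UTC: 09:45-12:20, 12:25-14:35, 17:35-17:55 (subtract 2h to convert from UTC+2).
Dmitri in UTC: 09:10-11:20, 13:00-15:55, 17:30-18:00 (subtract 1h to convert from UTC+1).
Bianca ∩ Kira: 09:25-11:05, 13:00-15:05, 17:30-18:00.
Bianca ∩ Kira ∩ Gita: 09:45-11:05, 13:00-14:35, 17:35-17:55.
Bianca ∩ Kira ∩ Gita ∩ Dmitri: 09:45-11:05, 13:00-14:35, 17:35-17:55.
Summing the common windows: 80 + 95 + 20 = 195 minutes.

195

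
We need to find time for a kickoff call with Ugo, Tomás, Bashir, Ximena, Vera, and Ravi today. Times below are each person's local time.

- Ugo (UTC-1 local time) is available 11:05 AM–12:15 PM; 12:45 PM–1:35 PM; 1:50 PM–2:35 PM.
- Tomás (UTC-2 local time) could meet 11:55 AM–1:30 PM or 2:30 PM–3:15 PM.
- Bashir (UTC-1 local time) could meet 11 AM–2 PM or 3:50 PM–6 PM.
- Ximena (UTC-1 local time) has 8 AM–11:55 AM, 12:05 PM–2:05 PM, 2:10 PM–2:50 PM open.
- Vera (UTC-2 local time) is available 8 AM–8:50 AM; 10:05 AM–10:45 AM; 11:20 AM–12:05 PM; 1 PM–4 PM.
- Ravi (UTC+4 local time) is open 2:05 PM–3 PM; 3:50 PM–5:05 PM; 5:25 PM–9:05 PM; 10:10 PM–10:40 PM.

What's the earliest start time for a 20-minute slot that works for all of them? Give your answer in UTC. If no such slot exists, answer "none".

Ugo in UTC: 12:05-13:15, 13:45-14:35, 14:50-15:35 (add 1h to convert from UTC-1).
Tomás in UTC: 13:55-15:30, 16:30-17:15 (add 2h to convert from UTC-2).
Bashir in UTC: 12:00-15:00, 16:50-19:00 (add 1h to convert from UTC-1).
Ximena in UTC: 09:00-12:55, 13:05-15:05, 15:10-15:50 (add 1h to convert from UTC-1).
Vera in UTC: 10:00-10:50, 12:05-12:45, 13:20-14:05, 15:00-18:00 (add 2h to convert from UTC-2).
Ravi in UTC: 10:05-11:00, 11:50-13:05, 13:25-17:05, 18:10-18:40 (subtract 4h to convert from UTC+4).
Ugo ∩ Tomás: 13:55-14:35, 14:50-15:30.
Ugo ∩ Tomás ∩ Bashir: 13:55-14:35, 14:50-15:00.
Ugo ∩ Tomás ∩ Bashir ∩ Ximena: 13:55-14:35, 14:50-15:00.
Ugo ∩ Tomás ∩ Bashir ∩ Ximena ∩ Vera: 13:55-14:05.
Ugo ∩ Tomás ∩ Bashir ∩ Ximena ∩ Vera ∩ Ravi: 13:55-14:05.
Those are the intersection windows.
No common window is at least 20 minutes long.

none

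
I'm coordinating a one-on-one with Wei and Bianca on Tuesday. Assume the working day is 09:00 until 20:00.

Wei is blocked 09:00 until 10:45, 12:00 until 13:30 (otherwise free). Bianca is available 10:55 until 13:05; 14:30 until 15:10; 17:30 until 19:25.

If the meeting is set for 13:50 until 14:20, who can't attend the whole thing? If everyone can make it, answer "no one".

Bianca

Wei free: 10:45-12:00, 13:30-20:00 (invert busy blocks within the working day).
Bianca free: 10:55-13:05, 14:30-15:10, 17:30-19:25.
Wei: free for 13:50-14:20. Bianca: not fully free for 13:50-14:20.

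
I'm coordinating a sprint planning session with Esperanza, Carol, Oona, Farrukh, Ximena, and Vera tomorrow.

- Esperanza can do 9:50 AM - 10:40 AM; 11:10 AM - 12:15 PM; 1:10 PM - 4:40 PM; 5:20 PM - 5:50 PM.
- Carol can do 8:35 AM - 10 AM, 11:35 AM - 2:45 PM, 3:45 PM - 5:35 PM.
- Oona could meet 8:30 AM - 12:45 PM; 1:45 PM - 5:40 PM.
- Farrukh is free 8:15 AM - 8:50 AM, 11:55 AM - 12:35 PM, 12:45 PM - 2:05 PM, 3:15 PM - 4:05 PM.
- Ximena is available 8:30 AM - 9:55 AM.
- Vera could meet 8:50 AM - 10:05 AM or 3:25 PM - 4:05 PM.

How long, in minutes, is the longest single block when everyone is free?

Esperanza ∩ Carol: 09:50-10:00, 11:35-12:15, 13:10-14:45, 15:45-16:40, 17:20-17:35.
Esperanza ∩ Carol ∩ Oona: 09:50-10:00, 11:35-12:15, 13:45-14:45, 15:45-16:40, 17:20-17:35.
Esperanza ∩ Carol ∩ Oona ∩ Farrukh: 11:55-12:15, 13:45-14:05, 15:45-16:05.
Esperanza ∩ Carol ∩ Oona ∩ Farrukh ∩ Ximena: ∅.
Esperanza ∩ Carol ∩ Oona ∩ Farrukh ∩ Ximena ∩ Vera: ∅.
There is no time when everyone is free.
No common window exists, so the longest block is 0 minutes.

0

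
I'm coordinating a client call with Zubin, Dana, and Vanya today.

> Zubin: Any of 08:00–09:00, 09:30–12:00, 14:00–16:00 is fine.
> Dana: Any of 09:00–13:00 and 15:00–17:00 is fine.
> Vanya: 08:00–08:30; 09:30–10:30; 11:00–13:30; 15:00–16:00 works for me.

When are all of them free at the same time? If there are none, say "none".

Zubin ∩ Dana: 09:30-12:00, 15:00-16:00.
Zubin ∩ Dana ∩ Vanya: 09:30-10:30, 11:00-12:00, 15:00-16:00.

09:30-10:30, 11:00-12:00, 15:00-16:00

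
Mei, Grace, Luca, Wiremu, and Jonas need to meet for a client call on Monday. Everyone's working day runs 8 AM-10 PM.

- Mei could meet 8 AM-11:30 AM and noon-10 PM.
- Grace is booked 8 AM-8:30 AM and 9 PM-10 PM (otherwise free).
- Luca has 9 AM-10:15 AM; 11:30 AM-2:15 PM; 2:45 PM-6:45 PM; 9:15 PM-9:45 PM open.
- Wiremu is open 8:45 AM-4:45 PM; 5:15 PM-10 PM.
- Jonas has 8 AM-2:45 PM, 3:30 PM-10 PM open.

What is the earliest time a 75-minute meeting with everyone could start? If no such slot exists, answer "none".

Mei free: 08:00-11:30, 12:00-22:00.
Grace free: 08:30-21:00 (invert busy blocks within the working day).
Luca free: 09:00-10:15, 11:30-14:15, 14:45-18:45, 21:15-21:45.
Wiremu free: 08:45-16:45, 17:15-22:00.
Jonas free: 08:00-14:45, 15:30-22:00.
Mei ∩ Grace: 08:30-11:30, 12:00-21:00.
Mei ∩ Grace ∩ Luca: 09:00-10:15, 12:00-14:15, 14:45-18:45.
Mei ∩ Grace ∩ Luca ∩ Wiremu: 09:00-10:15, 12:00-14:15, 14:45-16:45, 17:15-18:45.
Mei ∩ Grace ∩ Luca ∩ Wiremu ∩ Jonas: 09:00-10:15, 12:00-14:15, 15:30-16:45, 17:15-18:45.
The first common window of at least 75 minutes is 09:00-10:15, so the earliest start is 09:00.

09:00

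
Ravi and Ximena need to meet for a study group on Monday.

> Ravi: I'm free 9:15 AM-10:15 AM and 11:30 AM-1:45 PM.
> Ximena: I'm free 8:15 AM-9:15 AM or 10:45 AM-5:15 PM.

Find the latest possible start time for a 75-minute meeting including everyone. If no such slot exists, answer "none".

12:30

Ravi ∩ Ximena: 11:30-13:45.
The last common window of at least 75 minutes is 11:30-13:45; a 75-minute meeting can start as late as 12:30 and still end by 13:45.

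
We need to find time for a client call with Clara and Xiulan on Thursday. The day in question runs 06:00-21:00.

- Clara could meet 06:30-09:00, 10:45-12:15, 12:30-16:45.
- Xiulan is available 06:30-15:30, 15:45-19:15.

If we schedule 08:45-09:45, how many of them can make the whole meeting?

1

Xiulan can make the full 08:45-09:45 slot — that's 1.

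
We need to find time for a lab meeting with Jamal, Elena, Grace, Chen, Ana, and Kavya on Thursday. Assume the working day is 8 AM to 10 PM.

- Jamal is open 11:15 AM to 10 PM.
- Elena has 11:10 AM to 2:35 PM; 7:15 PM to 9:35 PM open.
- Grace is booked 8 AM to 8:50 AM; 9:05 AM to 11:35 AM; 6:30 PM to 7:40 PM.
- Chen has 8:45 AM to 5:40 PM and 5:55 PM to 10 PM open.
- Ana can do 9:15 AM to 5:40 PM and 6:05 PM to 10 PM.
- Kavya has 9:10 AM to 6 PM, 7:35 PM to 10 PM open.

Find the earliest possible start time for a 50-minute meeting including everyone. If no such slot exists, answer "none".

Jamal free: 11:15-22:00.
Elena free: 11:10-14:35, 19:15-21:35.
Grace free: 08:50-09:05, 11:35-18:30, 19:40-22:00 (invert busy blocks within the working day).
Chen free: 08:45-17:40, 17:55-22:00.
Ana free: 09:15-17:40, 18:05-22:00.
Kavya free: 09:10-18:00, 19:35-22:00.
Jamal ∩ Elena: 11:15-14:35, 19:15-21:35.
Jamal ∩ Elena ∩ Grace: 11:35-14:35, 19:40-21:35.
Jamal ∩ Elena ∩ Grace ∩ Chen: 11:35-14:35, 19:40-21:35.
Jamal ∩ Elena ∩ Grace ∩ Chen ∩ Ana: 11:35-14:35, 19:40-21:35.
Jamal ∩ Elena ∩ Grace ∩ Chen ∩ Ana ∩ Kavya: 11:35-14:35, 19:40-21:35.
So the common availability across everyone is 11:35-14:35, 19:40-21:35.
The first common window of at least 50 minutes is 11:35-14:35, so the earliest start is 11:35.

11:35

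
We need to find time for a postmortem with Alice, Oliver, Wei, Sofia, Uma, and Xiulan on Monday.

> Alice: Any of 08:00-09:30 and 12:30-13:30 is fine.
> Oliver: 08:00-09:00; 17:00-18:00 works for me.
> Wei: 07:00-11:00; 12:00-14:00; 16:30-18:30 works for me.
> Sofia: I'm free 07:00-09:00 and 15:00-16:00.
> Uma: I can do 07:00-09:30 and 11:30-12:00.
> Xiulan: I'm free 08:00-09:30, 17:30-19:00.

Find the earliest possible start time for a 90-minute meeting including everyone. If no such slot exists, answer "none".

none

Alice ∩ Oliver: 08:00-09:00.
Alice ∩ Oliver ∩ Wei: 08:00-09:00.
Alice ∩ Oliver ∩ Wei ∩ Sofia: 08:00-09:00.
Alice ∩ Oliver ∩ Wei ∩ Sofia ∩ Uma: 08:00-09:00.
Alice ∩ Oliver ∩ Wei ∩ Sofia ∩ Uma ∩ Xiulan: 08:00-09:00.
So the common availability across everyone is 08:00-09:00.
No common window is at least 90 minutes long.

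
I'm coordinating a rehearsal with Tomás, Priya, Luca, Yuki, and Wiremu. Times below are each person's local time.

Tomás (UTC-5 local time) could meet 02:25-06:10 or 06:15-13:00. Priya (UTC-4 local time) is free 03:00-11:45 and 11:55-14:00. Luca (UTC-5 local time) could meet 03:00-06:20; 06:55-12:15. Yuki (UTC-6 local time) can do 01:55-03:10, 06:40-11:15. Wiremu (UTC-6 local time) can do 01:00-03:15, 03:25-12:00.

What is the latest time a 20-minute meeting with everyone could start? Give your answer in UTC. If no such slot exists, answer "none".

16:55

Tomás in UTC: 07:25-11:10, 11:15-18:00 (add 5h to convert from UTC-5).
Priya in UTC: 07:00-15:45, 15:55-18:00 (add 4h to convert from UTC-4).
Luca in UTC: 08:00-11:20, 11:55-17:15 (add 5h to convert from UTC-5).
Yuki in UTC: 07:55-09:10, 12:40-17:15 (add 6h to convert from UTC-6).
Wiremu in UTC: 07:00-09:15, 09:25-18:00 (add 6h to convert from UTC-6).
Tomás ∩ Priya: 07:25-11:10, 11:15-15:45, 15:55-18:00.
Tomás ∩ Priya ∩ Luca: 08:00-11:10, 11:15-11:20, 11:55-15:45, 15:55-17:15.
Tomás ∩ Priya ∩ Luca ∩ Yuki: 08:00-09:10, 12:40-15:45, 15:55-17:15.
Tomás ∩ Priya ∩ Luca ∩ Yuki ∩ Wiremu: 08:00-09:10, 12:40-15:45, 15:55-17:15.
So the common availability across everyone is 08:00-09:10, 12:40-15:45, 15:55-17:15.
The last common window of at least 20 minutes is 15:55-17:15; a 20-minute meeting can start as late as 16:55 and still end by 17:15.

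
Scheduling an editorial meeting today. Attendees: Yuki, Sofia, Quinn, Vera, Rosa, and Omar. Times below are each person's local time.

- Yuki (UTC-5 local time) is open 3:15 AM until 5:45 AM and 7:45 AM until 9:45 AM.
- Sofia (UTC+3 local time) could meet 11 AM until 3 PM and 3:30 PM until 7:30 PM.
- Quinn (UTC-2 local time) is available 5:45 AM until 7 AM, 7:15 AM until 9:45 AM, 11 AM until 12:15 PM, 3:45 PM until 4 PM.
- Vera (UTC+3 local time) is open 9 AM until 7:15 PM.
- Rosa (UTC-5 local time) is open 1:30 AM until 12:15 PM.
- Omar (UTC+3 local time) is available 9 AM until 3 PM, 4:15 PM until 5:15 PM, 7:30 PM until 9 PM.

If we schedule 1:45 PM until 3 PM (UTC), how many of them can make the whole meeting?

Yuki in UTC: 08:15-10:45, 12:45-14:45 (add 5h to convert from UTC-5).
Sofia in UTC: 08:00-12:00, 12:30-16:30 (subtract 3h to convert from UTC+3).
Quinn in UTC: 07:45-09:00, 09:15-11:45, 13:00-14:15, 17:45-18:00 (add 2h to convert from UTC-2).
Vera in UTC: 06:00-16:15 (subtract 3h to convert from UTC+3).
Rosa in UTC: 06:30-17:15 (add 5h to convert from UTC-5).
Omar in UTC: 06:00-12:00, 13:15-14:15, 16:30-18:00 (subtract 3h to convert from UTC+3).
Sofia, Vera, and Rosa can make the full 13:45-15:00 slot — that's 3.

3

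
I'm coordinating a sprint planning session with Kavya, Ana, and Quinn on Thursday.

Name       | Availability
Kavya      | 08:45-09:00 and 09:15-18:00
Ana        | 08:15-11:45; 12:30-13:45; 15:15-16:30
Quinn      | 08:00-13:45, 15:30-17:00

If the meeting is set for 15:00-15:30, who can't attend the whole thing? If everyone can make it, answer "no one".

Kavya: free for 15:00-15:30. Ana: not fully free for 15:00-15:30. Quinn: not fully free for 15:00-15:30.

Ana, Quinn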